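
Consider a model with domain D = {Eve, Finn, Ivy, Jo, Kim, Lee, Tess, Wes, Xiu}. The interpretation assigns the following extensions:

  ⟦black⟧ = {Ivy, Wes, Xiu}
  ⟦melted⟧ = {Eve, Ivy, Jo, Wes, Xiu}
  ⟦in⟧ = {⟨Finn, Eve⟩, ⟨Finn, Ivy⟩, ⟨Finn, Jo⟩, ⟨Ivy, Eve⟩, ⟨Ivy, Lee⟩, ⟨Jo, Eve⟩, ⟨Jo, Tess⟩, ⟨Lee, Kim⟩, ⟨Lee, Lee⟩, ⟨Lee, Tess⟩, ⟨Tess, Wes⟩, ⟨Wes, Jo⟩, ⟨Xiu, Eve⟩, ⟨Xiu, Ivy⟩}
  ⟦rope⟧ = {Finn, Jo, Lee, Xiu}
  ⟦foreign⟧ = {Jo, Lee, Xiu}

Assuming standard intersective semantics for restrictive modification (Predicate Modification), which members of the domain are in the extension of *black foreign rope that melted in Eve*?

{Xiu}

⟦that melted⟧ = ⟦melted⟧ = {Eve, Ivy, Jo, Wes, Xiu}
⟦in Eve⟧ = {x : ⟨x, Eve⟩ ∈ ⟦in⟧} = {Finn, Ivy, Jo, Xiu}
⟦rope⟧ = {Finn, Jo, Lee, Xiu}
… ∩ ⟦that melted⟧ = {Finn, Jo, Lee, Xiu} ∩ {Eve, Ivy, Jo, Wes, Xiu} = {Jo, Xiu}
… ∩ ⟦in Eve⟧ = {Jo, Xiu} ∩ {Finn, Ivy, Jo, Xiu} = {Jo, Xiu}
… ∩ ⟦black⟧ = {Jo, Xiu} ∩ {Ivy, Wes, Xiu} = {Xiu}
… ∩ ⟦foreign⟧ = {Xiu} ∩ {Jo, Lee, Xiu} = {Xiu}
So ⟦black foreign rope that melted in Eve⟧ = {Xiu}.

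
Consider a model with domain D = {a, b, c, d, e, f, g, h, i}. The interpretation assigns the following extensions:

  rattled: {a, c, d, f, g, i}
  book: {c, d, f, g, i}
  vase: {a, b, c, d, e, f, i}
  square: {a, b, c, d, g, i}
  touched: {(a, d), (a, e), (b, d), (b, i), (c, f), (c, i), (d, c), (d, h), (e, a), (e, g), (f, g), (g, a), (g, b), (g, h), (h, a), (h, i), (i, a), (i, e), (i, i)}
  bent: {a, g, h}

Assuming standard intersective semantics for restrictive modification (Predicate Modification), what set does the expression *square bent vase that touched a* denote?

∅

⟦that touched a⟧ = {x : ⟨x, a⟩ ∈ ⟦touched⟧} = {e, g, h, i}
⟦vase⟧ = {a, b, c, d, e, f, i}
… ∩ ⟦that touched a⟧ = {a, b, c, d, e, f, i} ∩ {e, g, h, i} = {e, i}
… ∩ ⟦square⟧ = {e, i} ∩ {a, b, c, d, g, i} = {i}
… ∩ ⟦bent⟧ = {i} ∩ {a, g, h} = ∅
So ⟦square bent vase that touched a⟧ = ∅.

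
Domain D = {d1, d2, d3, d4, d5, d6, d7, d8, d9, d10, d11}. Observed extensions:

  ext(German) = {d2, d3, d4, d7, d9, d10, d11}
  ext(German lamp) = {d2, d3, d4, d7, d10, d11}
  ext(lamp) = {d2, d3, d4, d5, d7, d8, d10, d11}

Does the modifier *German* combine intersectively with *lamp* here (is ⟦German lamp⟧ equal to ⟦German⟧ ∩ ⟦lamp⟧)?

⟦German⟧ ∩ ⟦lamp⟧ = {d2, d3, d4, d7, d9, d10, d11} ∩ {d2, d3, d4, d5, d7, d8, d10, d11} = {d2, d3, d4, d7, d10, d11}
Observed ⟦German lamp⟧ = {d2, d3, d4, d7, d10, d11}.
These coincide, so the modifier is intersective here.

yes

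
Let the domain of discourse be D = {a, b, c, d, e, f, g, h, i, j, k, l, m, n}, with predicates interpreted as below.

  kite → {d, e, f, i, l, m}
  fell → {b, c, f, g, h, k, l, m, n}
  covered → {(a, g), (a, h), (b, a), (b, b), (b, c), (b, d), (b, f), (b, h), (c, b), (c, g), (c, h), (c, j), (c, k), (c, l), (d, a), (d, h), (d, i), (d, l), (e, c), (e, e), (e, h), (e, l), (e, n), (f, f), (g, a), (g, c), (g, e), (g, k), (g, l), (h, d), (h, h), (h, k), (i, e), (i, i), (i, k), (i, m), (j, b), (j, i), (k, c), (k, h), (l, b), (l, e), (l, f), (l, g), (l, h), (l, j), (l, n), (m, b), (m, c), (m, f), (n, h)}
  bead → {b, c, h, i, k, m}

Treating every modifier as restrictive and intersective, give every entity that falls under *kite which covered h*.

⟦which covered h⟧ = {x : ⟨x, h⟩ ∈ ⟦covered⟧} = {a, b, c, d, e, h, k, l, n}
⟦kite⟧ = {d, e, f, i, l, m}
… ∩ ⟦which covered h⟧ = {d, e, f, i, l, m} ∩ {a, b, c, d, e, h, k, l, n} = {d, e, l}
So ⟦kite which covered h⟧ = {d, e, l}.

{d, e, l}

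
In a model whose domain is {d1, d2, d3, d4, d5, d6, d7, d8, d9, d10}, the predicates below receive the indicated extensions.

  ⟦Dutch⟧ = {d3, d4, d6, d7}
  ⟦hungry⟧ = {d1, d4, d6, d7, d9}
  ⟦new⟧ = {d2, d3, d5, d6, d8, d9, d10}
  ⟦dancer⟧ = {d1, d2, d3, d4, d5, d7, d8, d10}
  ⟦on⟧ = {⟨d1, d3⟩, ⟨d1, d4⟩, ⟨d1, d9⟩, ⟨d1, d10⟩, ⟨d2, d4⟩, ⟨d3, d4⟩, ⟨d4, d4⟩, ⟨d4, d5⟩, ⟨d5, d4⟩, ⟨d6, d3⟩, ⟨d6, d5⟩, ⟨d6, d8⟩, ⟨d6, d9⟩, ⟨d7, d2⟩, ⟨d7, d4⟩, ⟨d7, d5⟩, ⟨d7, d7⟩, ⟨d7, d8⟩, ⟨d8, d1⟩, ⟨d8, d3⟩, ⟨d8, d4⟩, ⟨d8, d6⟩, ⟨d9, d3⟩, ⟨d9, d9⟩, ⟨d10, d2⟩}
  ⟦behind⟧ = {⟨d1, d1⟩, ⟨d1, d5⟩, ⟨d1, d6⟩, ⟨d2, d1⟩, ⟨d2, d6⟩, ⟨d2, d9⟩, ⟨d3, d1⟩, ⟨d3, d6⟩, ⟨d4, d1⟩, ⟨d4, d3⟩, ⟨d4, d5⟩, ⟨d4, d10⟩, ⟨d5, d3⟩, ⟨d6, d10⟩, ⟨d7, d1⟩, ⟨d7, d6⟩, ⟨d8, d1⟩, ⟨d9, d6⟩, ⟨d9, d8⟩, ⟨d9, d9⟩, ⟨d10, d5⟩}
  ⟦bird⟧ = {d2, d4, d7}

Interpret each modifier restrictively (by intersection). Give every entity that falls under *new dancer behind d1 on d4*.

{d2, d3, d8}

⟦behind d1⟧ = {x : ⟨x, d1⟩ ∈ ⟦behind⟧} = {d1, d2, d3, d4, d7, d8}
⟦on d4⟧ = {x : ⟨x, d4⟩ ∈ ⟦on⟧} = {d1, d2, d3, d4, d5, d7, d8}
⟦dancer⟧ = {d1, d2, d3, d4, d5, d7, d8, d10}
… ∩ ⟦behind d1⟧ = {d1, d2, d3, d4, d5, d7, d8, d10} ∩ {d1, d2, d3, d4, d7, d8} = {d1, d2, d3, d4, d7, d8}
… ∩ ⟦on d4⟧ = {d1, d2, d3, d4, d7, d8} ∩ {d1, d2, d3, d4, d5, d7, d8} = {d1, d2, d3, d4, d7, d8}
… ∩ ⟦new⟧ = {d1, d2, d3, d4, d7, d8} ∩ {d2, d3, d5, d6, d8, d9, d10} = {d2, d3, d8}
So ⟦new dancer behind d1 on d4⟧ = {d2, d3, d8}.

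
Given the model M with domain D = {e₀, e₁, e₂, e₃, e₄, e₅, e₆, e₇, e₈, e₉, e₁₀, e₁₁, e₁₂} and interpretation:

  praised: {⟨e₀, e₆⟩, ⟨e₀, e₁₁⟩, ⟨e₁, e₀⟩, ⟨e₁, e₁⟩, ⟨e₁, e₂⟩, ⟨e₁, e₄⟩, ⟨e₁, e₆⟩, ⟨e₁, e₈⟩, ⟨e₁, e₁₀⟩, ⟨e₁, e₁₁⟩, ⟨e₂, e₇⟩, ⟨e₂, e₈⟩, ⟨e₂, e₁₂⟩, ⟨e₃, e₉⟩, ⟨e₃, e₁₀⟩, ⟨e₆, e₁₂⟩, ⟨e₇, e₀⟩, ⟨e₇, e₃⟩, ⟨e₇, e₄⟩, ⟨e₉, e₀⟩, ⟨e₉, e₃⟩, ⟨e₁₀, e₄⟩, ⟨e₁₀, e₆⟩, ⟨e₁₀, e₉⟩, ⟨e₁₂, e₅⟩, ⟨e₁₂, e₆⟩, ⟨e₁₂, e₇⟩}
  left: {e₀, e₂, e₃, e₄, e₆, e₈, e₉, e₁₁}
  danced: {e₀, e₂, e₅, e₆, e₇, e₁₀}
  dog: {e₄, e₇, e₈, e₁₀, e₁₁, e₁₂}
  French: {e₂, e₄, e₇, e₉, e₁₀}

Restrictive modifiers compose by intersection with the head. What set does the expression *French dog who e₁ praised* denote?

⟦who e₁ praised⟧ = {x : ⟨e₁, x⟩ ∈ ⟦praised⟧} = {e₀, e₁, e₂, e₄, e₆, e₈, e₁₀, e₁₁}
⟦dog⟧ = {e₄, e₇, e₈, e₁₀, e₁₁, e₁₂}
… ∩ ⟦who e₁ praised⟧ = {e₄, e₇, e₈, e₁₀, e₁₁, e₁₂} ∩ {e₀, e₁, e₂, e₄, e₆, e₈, e₁₀, e₁₁} = {e₄, e₈, e₁₀, e₁₁}
… ∩ ⟦French⟧ = {e₄, e₈, e₁₀, e₁₁} ∩ {e₂, e₄, e₇, e₉, e₁₀} = {e₄, e₁₀}
So ⟦French dog who e₁ praised⟧ = {e₄, e₁₀}.

{e₄, e₁₀}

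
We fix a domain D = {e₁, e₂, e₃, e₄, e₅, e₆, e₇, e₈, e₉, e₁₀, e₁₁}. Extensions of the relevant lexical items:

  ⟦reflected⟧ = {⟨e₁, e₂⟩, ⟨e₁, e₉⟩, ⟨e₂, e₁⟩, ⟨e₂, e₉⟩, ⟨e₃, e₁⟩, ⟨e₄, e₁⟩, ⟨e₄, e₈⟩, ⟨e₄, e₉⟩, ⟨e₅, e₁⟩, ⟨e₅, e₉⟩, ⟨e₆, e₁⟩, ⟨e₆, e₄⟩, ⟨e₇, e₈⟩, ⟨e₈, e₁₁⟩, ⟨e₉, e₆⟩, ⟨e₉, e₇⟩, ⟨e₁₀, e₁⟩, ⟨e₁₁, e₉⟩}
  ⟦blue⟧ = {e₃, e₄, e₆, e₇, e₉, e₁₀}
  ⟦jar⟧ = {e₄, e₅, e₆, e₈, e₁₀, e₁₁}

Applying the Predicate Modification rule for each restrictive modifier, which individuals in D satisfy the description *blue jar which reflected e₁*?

{e₄, e₆, e₁₀}

⟦which reflected e₁⟧ = {x : ⟨x, e₁⟩ ∈ ⟦reflected⟧} = {e₂, e₃, e₄, e₅, e₆, e₁₀}
⟦jar⟧ = {e₄, e₅, e₆, e₈, e₁₀, e₁₁}
… ∩ ⟦which reflected e₁⟧ = {e₄, e₅, e₆, e₈, e₁₀, e₁₁} ∩ {e₂, e₃, e₄, e₅, e₆, e₁₀} = {e₄, e₅, e₆, e₁₀}
… ∩ ⟦blue⟧ = {e₄, e₅, e₆, e₁₀} ∩ {e₃, e₄, e₆, e₇, e₉, e₁₀} = {e₄, e₆, e₁₀}
So ⟦blue jar which reflected e₁⟧ = {e₄, e₆, e₁₀}.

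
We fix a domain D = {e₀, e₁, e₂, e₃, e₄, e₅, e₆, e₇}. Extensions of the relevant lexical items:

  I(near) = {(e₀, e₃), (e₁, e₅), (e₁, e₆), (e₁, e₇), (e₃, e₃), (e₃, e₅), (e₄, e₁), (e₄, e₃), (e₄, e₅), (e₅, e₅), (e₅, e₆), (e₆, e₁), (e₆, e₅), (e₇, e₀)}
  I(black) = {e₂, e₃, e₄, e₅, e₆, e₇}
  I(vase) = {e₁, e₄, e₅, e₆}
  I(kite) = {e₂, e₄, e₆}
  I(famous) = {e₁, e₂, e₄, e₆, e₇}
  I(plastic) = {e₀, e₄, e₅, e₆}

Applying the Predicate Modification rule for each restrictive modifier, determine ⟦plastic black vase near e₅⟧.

⟦near e₅⟧ = {x : ⟨x, e₅⟩ ∈ ⟦near⟧} = {e₁, e₃, e₄, e₅, e₆}
⟦vase⟧ = {e₁, e₄, e₅, e₆}
… ∩ ⟦near e₅⟧ = {e₁, e₄, e₅, e₆} ∩ {e₁, e₃, e₄, e₅, e₆} = {e₁, e₄, e₅, e₆}
… ∩ ⟦plastic⟧ = {e₁, e₄, e₅, e₆} ∩ {e₀, e₄, e₅, e₆} = {e₄, e₅, e₆}
… ∩ ⟦black⟧ = {e₄, e₅, e₆} ∩ {e₂, e₃, e₄, e₅, e₆, e₇} = {e₄, e₅, e₆}
So ⟦plastic black vase near e₅⟧ = {e₄, e₅, e₆}.

{e₄, e₅, e₆}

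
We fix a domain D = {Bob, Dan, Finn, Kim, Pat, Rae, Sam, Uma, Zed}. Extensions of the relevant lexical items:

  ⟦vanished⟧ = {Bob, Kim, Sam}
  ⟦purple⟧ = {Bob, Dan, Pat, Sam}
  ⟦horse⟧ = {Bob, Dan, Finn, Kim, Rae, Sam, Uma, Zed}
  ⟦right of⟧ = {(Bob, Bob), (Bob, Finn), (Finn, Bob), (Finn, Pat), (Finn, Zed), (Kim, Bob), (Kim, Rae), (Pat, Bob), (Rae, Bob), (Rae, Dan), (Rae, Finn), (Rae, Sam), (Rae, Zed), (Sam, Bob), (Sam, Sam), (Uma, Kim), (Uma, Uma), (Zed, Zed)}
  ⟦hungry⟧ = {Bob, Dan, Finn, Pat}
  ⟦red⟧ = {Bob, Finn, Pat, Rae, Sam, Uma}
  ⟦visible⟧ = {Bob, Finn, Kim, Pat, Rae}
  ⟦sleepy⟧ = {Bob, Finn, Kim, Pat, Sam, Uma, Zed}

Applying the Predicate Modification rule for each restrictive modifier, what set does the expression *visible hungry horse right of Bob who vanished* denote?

{Bob}

⟦right of Bob⟧ = {x : ⟨x, Bob⟩ ∈ ⟦right of⟧} = {Bob, Finn, Kim, Pat, Rae, Sam}
⟦who vanished⟧ = ⟦vanished⟧ = {Bob, Kim, Sam}
⟦horse⟧ = {Bob, Dan, Finn, Kim, Rae, Sam, Uma, Zed}
… ∩ ⟦right of Bob⟧ = {Bob, Dan, Finn, Kim, Rae, Sam, Uma, Zed} ∩ {Bob, Finn, Kim, Pat, Rae, Sam} = {Bob, Finn, Kim, Rae, Sam}
… ∩ ⟦who vanished⟧ = {Bob, Finn, Kim, Rae, Sam} ∩ {Bob, Kim, Sam} = {Bob, Kim, Sam}
… ∩ ⟦visible⟧ = {Bob, Kim, Sam} ∩ {Bob, Finn, Kim, Pat, Rae} = {Bob, Kim}
… ∩ ⟦hungry⟧ = {Bob, Kim} ∩ {Bob, Dan, Finn, Pat} = {Bob}
So ⟦visible hungry horse right of Bob who vanished⟧ = {Bob}.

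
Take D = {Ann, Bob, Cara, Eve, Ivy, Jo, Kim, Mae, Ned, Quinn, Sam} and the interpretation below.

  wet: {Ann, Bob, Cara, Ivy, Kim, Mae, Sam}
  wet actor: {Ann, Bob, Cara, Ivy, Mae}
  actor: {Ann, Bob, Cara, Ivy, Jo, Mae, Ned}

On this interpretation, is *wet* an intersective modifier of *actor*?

yes

⟦wet⟧ ∩ ⟦actor⟧ = {Ann, Bob, Cara, Ivy, Kim, Mae, Sam} ∩ {Ann, Bob, Cara, Ivy, Jo, Mae, Ned} = {Ann, Bob, Cara, Ivy, Mae}
Observed ⟦wet actor⟧ = {Ann, Bob, Cara, Ivy, Mae}.
These coincide, so the modifier is intersective here.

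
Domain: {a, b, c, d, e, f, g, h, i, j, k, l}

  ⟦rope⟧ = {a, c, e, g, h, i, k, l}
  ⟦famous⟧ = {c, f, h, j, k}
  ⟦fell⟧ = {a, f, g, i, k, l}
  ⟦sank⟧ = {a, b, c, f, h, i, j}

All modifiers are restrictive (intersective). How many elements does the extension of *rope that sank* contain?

⟦that sank⟧ = ⟦sank⟧ = {a, b, c, f, h, i, j}
⟦rope⟧ = {a, c, e, g, h, i, k, l}
… ∩ ⟦that sank⟧ = {a, c, e, g, h, i, k, l} ∩ {a, b, c, f, h, i, j} = {a, c, h, i}
⟦rope that sank⟧ = {a, c, h, i}, so the cardinality is 4.

4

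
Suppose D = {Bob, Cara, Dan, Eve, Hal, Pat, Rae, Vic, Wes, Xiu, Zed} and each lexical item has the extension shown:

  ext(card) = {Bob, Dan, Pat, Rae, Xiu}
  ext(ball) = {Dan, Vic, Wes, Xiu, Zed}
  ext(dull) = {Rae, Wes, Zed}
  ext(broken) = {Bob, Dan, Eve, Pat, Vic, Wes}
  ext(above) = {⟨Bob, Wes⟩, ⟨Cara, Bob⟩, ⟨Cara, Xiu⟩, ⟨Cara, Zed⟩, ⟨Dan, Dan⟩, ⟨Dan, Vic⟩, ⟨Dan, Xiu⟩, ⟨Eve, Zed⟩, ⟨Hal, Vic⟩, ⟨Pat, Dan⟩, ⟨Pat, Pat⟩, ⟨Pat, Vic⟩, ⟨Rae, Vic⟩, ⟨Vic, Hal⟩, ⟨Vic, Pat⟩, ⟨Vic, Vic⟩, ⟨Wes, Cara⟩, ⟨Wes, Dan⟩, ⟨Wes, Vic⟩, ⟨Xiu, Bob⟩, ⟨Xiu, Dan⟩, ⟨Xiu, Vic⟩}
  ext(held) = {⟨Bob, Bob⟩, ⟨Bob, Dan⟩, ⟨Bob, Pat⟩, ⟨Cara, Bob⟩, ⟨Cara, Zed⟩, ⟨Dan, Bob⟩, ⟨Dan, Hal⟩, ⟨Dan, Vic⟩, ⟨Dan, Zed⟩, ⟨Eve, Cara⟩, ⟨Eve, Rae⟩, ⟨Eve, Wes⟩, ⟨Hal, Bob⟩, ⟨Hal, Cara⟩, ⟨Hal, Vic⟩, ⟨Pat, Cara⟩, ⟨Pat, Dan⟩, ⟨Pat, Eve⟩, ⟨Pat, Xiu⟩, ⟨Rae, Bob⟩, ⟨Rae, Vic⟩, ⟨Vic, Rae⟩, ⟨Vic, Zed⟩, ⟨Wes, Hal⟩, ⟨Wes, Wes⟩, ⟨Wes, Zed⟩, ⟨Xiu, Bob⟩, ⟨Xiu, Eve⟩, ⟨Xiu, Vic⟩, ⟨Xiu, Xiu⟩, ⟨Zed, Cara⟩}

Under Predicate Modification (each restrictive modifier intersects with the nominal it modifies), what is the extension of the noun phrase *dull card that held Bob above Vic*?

{Rae}

⟦that held Bob⟧ = {x : ⟨x, Bob⟩ ∈ ⟦held⟧} = {Bob, Cara, Dan, Hal, Rae, Xiu}
⟦above Vic⟧ = {x : ⟨x, Vic⟩ ∈ ⟦above⟧} = {Dan, Hal, Pat, Rae, Vic, Wes, Xiu}
⟦card⟧ = {Bob, Dan, Pat, Rae, Xiu}
… ∩ ⟦that held Bob⟧ = {Bob, Dan, Pat, Rae, Xiu} ∩ {Bob, Cara, Dan, Hal, Rae, Xiu} = {Bob, Dan, Rae, Xiu}
… ∩ ⟦above Vic⟧ = {Bob, Dan, Rae, Xiu} ∩ {Dan, Hal, Pat, Rae, Vic, Wes, Xiu} = {Dan, Rae, Xiu}
… ∩ ⟦dull⟧ = {Dan, Rae, Xiu} ∩ {Rae, Wes, Zed} = {Rae}
So ⟦dull card that held Bob above Vic⟧ = {Rae}.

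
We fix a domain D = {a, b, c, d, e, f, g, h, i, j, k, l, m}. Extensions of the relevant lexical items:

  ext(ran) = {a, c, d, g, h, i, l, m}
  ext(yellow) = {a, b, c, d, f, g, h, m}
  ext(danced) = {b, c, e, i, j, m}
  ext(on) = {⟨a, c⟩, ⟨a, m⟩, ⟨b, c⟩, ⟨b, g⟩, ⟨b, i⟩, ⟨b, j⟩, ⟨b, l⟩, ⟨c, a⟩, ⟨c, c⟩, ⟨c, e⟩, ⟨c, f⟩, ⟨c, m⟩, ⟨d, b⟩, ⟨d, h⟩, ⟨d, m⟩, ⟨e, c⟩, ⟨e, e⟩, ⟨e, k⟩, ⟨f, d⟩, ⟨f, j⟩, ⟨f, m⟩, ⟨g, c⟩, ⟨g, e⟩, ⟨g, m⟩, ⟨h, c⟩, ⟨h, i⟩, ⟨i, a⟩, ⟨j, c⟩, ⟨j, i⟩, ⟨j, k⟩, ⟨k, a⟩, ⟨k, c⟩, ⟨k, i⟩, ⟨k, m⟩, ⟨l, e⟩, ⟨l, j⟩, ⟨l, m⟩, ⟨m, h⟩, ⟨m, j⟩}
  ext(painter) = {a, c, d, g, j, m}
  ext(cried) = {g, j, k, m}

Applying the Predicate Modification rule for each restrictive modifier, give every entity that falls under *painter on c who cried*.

⟦on c⟧ = {x : ⟨x, c⟩ ∈ ⟦on⟧} = {a, b, c, e, g, h, j, k}
⟦who cried⟧ = ⟦cried⟧ = {g, j, k, m}
⟦painter⟧ = {a, c, d, g, j, m}
… ∩ ⟦on c⟧ = {a, c, d, g, j, m} ∩ {a, b, c, e, g, h, j, k} = {a, c, g, j}
… ∩ ⟦who cried⟧ = {a, c, g, j} ∩ {g, j, k, m} = {g, j}
So ⟦painter on c who cried⟧ = {g, j}.

{g, j}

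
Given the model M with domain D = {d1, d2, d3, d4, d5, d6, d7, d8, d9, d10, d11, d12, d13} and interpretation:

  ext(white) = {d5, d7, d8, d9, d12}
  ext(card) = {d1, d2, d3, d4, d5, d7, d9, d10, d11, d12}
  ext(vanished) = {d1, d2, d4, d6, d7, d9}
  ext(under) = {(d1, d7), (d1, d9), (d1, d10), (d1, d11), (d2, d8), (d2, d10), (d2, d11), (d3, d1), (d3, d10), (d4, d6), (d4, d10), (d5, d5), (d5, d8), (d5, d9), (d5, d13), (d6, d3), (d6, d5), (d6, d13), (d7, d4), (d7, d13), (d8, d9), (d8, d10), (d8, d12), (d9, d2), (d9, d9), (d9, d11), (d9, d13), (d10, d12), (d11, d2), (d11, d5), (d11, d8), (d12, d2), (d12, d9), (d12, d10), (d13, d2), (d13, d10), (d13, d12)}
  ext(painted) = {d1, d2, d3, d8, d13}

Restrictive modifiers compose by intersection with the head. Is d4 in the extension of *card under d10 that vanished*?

yes

⟦under d10⟧ = {x : ⟨x, d10⟩ ∈ ⟦under⟧} = {d1, d2, d3, d4, d8, d12, d13}
⟦that vanished⟧ = ⟦vanished⟧ = {d1, d2, d4, d6, d7, d9}
⟦card⟧ = {d1, d2, d3, d4, d5, d7, d9, d10, d11, d12}
… ∩ ⟦under d10⟧ = {d1, d2, d3, d4, d5, d7, d9, d10, d11, d12} ∩ {d1, d2, d3, d4, d8, d12, d13} = {d1, d2, d3, d4, d12}
… ∩ ⟦that vanished⟧ = {d1, d2, d3, d4, d12} ∩ {d1, d2, d4, d6, d7, d9} = {d1, d2, d4}
⟦card under d10 that vanished⟧ = {d1, d2, d4}; d4 ∈ this set.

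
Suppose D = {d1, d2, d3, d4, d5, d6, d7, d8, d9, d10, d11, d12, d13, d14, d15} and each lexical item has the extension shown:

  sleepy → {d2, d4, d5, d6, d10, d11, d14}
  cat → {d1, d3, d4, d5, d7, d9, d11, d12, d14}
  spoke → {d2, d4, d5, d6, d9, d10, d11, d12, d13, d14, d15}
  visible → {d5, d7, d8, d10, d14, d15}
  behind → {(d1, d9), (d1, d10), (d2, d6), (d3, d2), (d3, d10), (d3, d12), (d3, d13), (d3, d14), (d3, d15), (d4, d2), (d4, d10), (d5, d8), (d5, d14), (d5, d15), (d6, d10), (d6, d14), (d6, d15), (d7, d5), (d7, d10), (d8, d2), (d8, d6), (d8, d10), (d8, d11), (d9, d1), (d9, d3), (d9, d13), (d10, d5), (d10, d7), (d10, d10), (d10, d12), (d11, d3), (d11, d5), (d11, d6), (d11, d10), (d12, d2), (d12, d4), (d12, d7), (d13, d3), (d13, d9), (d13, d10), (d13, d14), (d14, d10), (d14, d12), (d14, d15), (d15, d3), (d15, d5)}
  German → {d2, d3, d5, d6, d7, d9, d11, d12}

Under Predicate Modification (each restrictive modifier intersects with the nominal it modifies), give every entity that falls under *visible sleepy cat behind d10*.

{d14}

⟦behind d10⟧ = {x : ⟨x, d10⟩ ∈ ⟦behind⟧} = {d1, d3, d4, d6, d7, d8, d10, d11, d13, d14}
⟦cat⟧ = {d1, d3, d4, d5, d7, d9, d11, d12, d14}
… ∩ ⟦behind d10⟧ = {d1, d3, d4, d5, d7, d9, d11, d12, d14} ∩ {d1, d3, d4, d6, d7, d8, d10, d11, d13, d14} = {d1, d3, d4, d7, d11, d14}
… ∩ ⟦visible⟧ = {d1, d3, d4, d7, d11, d14} ∩ {d5, d7, d8, d10, d14, d15} = {d7, d14}
… ∩ ⟦sleepy⟧ = {d7, d14} ∩ {d2, d4, d5, d6, d10, d11, d14} = {d14}
So ⟦visible sleepy cat behind d10⟧ = {d14}.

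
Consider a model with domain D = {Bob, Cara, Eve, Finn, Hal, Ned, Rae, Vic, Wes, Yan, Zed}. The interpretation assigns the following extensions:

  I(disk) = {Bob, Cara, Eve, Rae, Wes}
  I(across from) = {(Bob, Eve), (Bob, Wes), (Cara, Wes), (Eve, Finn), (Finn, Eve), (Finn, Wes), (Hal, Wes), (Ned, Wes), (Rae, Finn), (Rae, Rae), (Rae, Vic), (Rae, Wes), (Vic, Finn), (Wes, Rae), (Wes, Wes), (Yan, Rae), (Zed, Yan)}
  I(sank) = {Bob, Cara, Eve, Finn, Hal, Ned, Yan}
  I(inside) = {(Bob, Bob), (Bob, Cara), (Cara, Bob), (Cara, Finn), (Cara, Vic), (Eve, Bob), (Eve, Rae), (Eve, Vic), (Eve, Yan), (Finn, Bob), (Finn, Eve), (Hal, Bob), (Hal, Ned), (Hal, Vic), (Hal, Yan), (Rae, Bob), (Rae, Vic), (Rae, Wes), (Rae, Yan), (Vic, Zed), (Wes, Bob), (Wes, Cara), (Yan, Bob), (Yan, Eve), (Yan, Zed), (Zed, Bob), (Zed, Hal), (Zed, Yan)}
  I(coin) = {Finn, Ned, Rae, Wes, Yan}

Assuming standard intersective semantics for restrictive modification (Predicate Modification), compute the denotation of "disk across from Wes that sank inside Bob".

⟦across from Wes⟧ = {x : ⟨x, Wes⟩ ∈ ⟦across from⟧} = {Bob, Cara, Finn, Hal, Ned, Rae, Wes}
⟦that sank⟧ = ⟦sank⟧ = {Bob, Cara, Eve, Finn, Hal, Ned, Yan}
⟦inside Bob⟧ = {x : ⟨x, Bob⟩ ∈ ⟦inside⟧} = {Bob, Cara, Eve, Finn, Hal, Rae, Wes, Yan, Zed}
⟦disk⟧ = {Bob, Cara, Eve, Rae, Wes}
… ∩ ⟦across from Wes⟧ = {Bob, Cara, Eve, Rae, Wes} ∩ {Bob, Cara, Finn, Hal, Ned, Rae, Wes} = {Bob, Cara, Rae, Wes}
… ∩ ⟦that sank⟧ = {Bob, Cara, Rae, Wes} ∩ {Bob, Cara, Eve, Finn, Hal, Ned, Yan} = {Bob, Cara}
… ∩ ⟦inside Bob⟧ = {Bob, Cara} ∩ {Bob, Cara, Eve, Finn, Hal, Rae, Wes, Yan, Zed} = {Bob, Cara}
So ⟦disk across from Wes that sank inside Bob⟧ = {Bob, Cara}.

{Bob, Cara}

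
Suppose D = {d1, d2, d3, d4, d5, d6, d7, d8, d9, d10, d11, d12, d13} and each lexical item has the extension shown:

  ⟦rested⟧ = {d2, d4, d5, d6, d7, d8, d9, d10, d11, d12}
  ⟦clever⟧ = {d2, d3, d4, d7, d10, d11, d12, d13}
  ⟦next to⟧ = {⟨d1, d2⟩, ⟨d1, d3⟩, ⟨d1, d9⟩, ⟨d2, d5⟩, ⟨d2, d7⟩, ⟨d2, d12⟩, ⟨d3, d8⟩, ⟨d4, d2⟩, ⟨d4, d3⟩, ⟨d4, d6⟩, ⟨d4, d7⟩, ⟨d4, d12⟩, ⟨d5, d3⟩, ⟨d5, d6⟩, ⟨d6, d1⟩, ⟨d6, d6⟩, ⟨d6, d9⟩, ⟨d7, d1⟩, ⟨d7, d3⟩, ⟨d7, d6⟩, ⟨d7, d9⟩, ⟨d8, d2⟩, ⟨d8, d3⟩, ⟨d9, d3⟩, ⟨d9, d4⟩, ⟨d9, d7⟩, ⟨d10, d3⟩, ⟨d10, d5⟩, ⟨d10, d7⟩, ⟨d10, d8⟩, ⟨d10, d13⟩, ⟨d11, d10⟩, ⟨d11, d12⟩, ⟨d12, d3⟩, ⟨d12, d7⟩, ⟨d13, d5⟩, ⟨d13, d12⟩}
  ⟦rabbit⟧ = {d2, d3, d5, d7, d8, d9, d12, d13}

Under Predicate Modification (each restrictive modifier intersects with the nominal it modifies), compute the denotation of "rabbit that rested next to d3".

{d5, d7, d8, d9, d12}

⟦that rested⟧ = ⟦rested⟧ = {d2, d4, d5, d6, d7, d8, d9, d10, d11, d12}
⟦next to d3⟧ = {x : ⟨x, d3⟩ ∈ ⟦next to⟧} = {d1, d4, d5, d7, d8, d9, d10, d12}
⟦rabbit⟧ = {d2, d3, d5, d7, d8, d9, d12, d13}
… ∩ ⟦that rested⟧ = {d2, d3, d5, d7, d8, d9, d12, d13} ∩ {d2, d4, d5, d6, d7, d8, d9, d10, d11, d12} = {d2, d5, d7, d8, d9, d12}
… ∩ ⟦next to d3⟧ = {d2, d5, d7, d8, d9, d12} ∩ {d1, d4, d5, d7, d8, d9, d10, d12} = {d5, d7, d8, d9, d12}
So ⟦rabbit that rested next to d3⟧ = {d5, d7, d8, d9, d12}.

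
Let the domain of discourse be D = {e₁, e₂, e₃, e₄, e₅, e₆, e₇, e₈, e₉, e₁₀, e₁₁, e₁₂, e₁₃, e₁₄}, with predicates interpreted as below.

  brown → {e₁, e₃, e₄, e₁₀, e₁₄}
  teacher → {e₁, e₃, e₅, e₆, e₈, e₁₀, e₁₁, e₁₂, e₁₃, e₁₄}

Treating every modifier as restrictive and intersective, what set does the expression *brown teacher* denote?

{e₁, e₃, e₁₀, e₁₄}

⟦teacher⟧ = {e₁, e₃, e₅, e₆, e₈, e₁₀, e₁₁, e₁₂, e₁₃, e₁₄}
… ∩ ⟦brown⟧ = {e₁, e₃, e₅, e₆, e₈, e₁₀, e₁₁, e₁₂, e₁₃, e₁₄} ∩ {e₁, e₃, e₄, e₁₀, e₁₄} = {e₁, e₃, e₁₀, e₁₄}
So ⟦brown teacher⟧ = {e₁, e₃, e₁₀, e₁₄}.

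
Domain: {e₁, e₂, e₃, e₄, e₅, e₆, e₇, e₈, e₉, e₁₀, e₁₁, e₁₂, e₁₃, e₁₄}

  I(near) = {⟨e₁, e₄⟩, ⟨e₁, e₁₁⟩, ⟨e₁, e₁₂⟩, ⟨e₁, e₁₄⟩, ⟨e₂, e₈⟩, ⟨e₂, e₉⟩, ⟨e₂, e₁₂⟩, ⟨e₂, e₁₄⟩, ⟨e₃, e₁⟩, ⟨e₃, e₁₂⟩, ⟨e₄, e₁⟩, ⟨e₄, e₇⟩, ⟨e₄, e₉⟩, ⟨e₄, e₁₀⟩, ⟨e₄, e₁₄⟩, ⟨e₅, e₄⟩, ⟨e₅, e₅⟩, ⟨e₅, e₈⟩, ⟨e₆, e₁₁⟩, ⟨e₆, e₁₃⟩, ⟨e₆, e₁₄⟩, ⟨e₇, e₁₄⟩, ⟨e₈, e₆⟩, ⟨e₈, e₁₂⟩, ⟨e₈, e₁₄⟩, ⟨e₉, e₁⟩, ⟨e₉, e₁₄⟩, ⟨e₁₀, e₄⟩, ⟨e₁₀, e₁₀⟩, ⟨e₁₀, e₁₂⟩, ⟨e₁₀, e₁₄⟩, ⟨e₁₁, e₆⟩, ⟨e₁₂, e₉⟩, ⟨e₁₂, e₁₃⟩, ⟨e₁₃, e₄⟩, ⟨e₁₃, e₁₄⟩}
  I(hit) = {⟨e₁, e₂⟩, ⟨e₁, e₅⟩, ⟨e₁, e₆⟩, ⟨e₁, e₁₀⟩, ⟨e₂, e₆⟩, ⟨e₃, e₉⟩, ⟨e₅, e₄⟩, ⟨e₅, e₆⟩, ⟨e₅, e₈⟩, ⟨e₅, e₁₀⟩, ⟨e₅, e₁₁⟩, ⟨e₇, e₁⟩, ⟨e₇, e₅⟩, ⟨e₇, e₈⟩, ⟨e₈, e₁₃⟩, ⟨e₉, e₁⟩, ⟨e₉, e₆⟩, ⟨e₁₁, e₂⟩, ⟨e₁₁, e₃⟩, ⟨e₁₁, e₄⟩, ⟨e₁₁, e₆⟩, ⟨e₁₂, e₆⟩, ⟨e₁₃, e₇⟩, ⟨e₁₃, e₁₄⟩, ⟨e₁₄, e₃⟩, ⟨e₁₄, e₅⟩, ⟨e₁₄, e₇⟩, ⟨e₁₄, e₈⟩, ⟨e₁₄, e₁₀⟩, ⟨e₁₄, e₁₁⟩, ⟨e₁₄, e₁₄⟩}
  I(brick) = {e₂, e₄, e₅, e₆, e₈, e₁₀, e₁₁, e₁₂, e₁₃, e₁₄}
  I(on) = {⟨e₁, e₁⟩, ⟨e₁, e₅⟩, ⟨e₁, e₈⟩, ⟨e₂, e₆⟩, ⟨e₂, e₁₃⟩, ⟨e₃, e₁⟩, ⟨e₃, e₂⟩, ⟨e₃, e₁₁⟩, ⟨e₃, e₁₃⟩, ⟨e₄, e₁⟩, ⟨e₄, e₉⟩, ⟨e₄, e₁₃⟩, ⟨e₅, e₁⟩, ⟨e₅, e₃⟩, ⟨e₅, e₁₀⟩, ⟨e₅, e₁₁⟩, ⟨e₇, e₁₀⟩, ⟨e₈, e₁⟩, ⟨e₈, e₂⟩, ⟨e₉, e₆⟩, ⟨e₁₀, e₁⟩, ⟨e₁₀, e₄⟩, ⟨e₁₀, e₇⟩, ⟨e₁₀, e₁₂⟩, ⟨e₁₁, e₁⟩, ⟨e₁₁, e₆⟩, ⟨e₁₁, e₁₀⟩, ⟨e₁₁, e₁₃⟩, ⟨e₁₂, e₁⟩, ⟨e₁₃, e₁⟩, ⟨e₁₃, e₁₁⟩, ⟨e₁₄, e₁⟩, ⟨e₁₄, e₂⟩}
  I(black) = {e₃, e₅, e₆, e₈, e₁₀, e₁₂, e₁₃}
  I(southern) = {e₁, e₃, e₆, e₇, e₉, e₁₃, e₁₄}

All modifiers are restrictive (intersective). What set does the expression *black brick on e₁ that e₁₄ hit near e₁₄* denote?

⟦on e₁⟧ = {x : ⟨x, e₁⟩ ∈ ⟦on⟧} = {e₁, e₃, e₄, e₅, e₈, e₁₀, e₁₁, e₁₂, e₁₃, e₁₄}
⟦that e₁₄ hit⟧ = {x : ⟨e₁₄, x⟩ ∈ ⟦hit⟧} = {e₃, e₅, e₇, e₈, e₁₀, e₁₁, e₁₄}
⟦near e₁₄⟧ = {x : ⟨x, e₁₄⟩ ∈ ⟦near⟧} = {e₁, e₂, e₄, e₆, e₇, e₈, e₉, e₁₀, e₁₃}
⟦brick⟧ = {e₂, e₄, e₅, e₆, e₈, e₁₀, e₁₁, e₁₂, e₁₃, e₁₄}
… ∩ ⟦on e₁⟧ = {e₂, e₄, e₅, e₆, e₈, e₁₀, e₁₁, e₁₂, e₁₃, e₁₄} ∩ {e₁, e₃, e₄, e₅, e₈, e₁₀, e₁₁, e₁₂, e₁₃, e₁₄} = {e₄, e₅, e₈, e₁₀, e₁₁, e₁₂, e₁₃, e₁₄}
… ∩ ⟦that e₁₄ hit⟧ = {e₄, e₅, e₈, e₁₀, e₁₁, e₁₂, e₁₃, e₁₄} ∩ {e₃, e₅, e₇, e₈, e₁₀, e₁₁, e₁₄} = {e₅, e₈, e₁₀, e₁₁, e₁₄}
… ∩ ⟦near e₁₄⟧ = {e₅, e₈, e₁₀, e₁₁, e₁₄} ∩ {e₁, e₂, e₄, e₆, e₇, e₈, e₉, e₁₀, e₁₃} = {e₈, e₁₀}
… ∩ ⟦black⟧ = {e₈, e₁₀} ∩ {e₃, e₅, e₆, e₈, e₁₀, e₁₂, e₁₃} = {e₈, e₁₀}
So ⟦black brick on e₁ that e₁₄ hit near e₁₄⟧ = {e₈, e₁₀}.

{e₈, e₁₀}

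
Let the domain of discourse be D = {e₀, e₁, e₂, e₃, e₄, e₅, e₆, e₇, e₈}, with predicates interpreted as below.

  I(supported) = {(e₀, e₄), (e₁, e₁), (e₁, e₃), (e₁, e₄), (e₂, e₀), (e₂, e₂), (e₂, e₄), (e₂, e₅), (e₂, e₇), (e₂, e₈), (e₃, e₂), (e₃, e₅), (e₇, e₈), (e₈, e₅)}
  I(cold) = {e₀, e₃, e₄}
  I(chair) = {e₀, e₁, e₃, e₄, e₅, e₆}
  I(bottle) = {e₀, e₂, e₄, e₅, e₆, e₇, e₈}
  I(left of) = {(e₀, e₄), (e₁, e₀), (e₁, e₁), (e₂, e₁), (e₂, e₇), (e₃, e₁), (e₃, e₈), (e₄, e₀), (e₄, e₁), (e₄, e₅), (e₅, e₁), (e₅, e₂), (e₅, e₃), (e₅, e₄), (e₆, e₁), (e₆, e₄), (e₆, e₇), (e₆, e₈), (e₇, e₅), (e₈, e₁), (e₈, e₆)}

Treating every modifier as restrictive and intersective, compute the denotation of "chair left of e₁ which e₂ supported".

⟦left of e₁⟧ = {x : ⟨x, e₁⟩ ∈ ⟦left of⟧} = {e₁, e₂, e₃, e₄, e₅, e₆, e₈}
⟦which e₂ supported⟧ = {x : ⟨e₂, x⟩ ∈ ⟦supported⟧} = {e₀, e₂, e₄, e₅, e₇, e₈}
⟦chair⟧ = {e₀, e₁, e₃, e₄, e₅, e₆}
… ∩ ⟦left of e₁⟧ = {e₀, e₁, e₃, e₄, e₅, e₆} ∩ {e₁, e₂, e₃, e₄, e₅, e₆, e₈} = {e₁, e₃, e₄, e₅, e₆}
… ∩ ⟦which e₂ supported⟧ = {e₁, e₃, e₄, e₅, e₆} ∩ {e₀, e₂, e₄, e₅, e₇, e₈} = {e₄, e₅}
So ⟦chair left of e₁ which e₂ supported⟧ = {e₄, e₅}.

{e₄, e₅}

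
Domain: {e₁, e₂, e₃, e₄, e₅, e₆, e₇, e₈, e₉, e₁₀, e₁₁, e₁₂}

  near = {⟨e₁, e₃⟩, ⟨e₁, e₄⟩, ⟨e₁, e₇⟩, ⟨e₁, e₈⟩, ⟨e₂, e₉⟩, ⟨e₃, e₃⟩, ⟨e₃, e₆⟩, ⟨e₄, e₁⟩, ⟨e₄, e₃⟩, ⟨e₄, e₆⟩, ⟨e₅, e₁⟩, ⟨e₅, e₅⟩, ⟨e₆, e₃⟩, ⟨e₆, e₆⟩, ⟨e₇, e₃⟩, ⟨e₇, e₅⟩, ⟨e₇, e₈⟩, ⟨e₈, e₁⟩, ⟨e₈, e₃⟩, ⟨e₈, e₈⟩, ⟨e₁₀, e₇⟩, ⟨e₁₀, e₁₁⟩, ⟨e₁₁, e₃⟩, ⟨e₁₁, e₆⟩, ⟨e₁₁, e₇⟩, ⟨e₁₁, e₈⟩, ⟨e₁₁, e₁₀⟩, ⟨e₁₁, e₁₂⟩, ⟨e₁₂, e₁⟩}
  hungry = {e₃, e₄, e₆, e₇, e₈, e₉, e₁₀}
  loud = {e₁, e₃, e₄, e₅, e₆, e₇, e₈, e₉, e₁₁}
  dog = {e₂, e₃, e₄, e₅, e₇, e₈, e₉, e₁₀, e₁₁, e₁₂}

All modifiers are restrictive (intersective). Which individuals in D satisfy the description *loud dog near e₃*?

{e₃, e₄, e₇, e₈, e₁₁}

⟦near e₃⟧ = {x : ⟨x, e₃⟩ ∈ ⟦near⟧} = {e₁, e₃, e₄, e₆, e₇, e₈, e₁₁}
⟦dog⟧ = {e₂, e₃, e₄, e₅, e₇, e₈, e₉, e₁₀, e₁₁, e₁₂}
… ∩ ⟦near e₃⟧ = {e₂, e₃, e₄, e₅, e₇, e₈, e₉, e₁₀, e₁₁, e₁₂} ∩ {e₁, e₃, e₄, e₆, e₇, e₈, e₁₁} = {e₃, e₄, e₇, e₈, e₁₁}
… ∩ ⟦loud⟧ = {e₃, e₄, e₇, e₈, e₁₁} ∩ {e₁, e₃, e₄, e₅, e₆, e₇, e₈, e₉, e₁₁} = {e₃, e₄, e₇, e₈, e₁₁}
So ⟦loud dog near e₃⟧ = {e₃, e₄, e₇, e₈, e₁₁}.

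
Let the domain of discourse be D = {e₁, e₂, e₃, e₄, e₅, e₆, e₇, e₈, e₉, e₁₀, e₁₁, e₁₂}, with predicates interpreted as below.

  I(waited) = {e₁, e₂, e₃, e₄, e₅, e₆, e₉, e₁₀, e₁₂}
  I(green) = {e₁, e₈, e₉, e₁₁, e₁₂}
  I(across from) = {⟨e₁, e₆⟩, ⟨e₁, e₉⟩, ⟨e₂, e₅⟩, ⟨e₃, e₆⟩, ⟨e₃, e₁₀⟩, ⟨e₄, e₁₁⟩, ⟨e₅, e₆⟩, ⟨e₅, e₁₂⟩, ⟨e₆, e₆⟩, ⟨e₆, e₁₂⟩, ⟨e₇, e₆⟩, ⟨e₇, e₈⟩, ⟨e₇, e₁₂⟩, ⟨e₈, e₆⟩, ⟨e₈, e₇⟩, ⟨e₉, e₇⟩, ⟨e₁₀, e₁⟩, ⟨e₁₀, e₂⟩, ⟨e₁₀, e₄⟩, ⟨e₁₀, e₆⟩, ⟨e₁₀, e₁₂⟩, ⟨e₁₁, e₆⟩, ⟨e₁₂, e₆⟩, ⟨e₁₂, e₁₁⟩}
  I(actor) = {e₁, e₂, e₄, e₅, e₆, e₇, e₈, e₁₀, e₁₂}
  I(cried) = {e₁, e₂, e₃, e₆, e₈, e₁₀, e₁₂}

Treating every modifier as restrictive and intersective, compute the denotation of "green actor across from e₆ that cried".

⟦across from e₆⟧ = {x : ⟨x, e₆⟩ ∈ ⟦across from⟧} = {e₁, e₃, e₅, e₆, e₇, e₈, e₁₀, e₁₁, e₁₂}
⟦that cried⟧ = ⟦cried⟧ = {e₁, e₂, e₃, e₆, e₈, e₁₀, e₁₂}
⟦actor⟧ = {e₁, e₂, e₄, e₅, e₆, e₇, e₈, e₁₀, e₁₂}
… ∩ ⟦across from e₆⟧ = {e₁, e₂, e₄, e₅, e₆, e₇, e₈, e₁₀, e₁₂} ∩ {e₁, e₃, e₅, e₆, e₇, e₈, e₁₀, e₁₁, e₁₂} = {e₁, e₅, e₆, e₇, e₈, e₁₀, e₁₂}
… ∩ ⟦that cried⟧ = {e₁, e₅, e₆, e₇, e₈, e₁₀, e₁₂} ∩ {e₁, e₂, e₃, e₆, e₈, e₁₀, e₁₂} = {e₁, e₆, e₈, e₁₀, e₁₂}
… ∩ ⟦green⟧ = {e₁, e₆, e₈, e₁₀, e₁₂} ∩ {e₁, e₈, e₉, e₁₁, e₁₂} = {e₁, e₈, e₁₂}
So ⟦green actor across from e₆ that cried⟧ = {e₁, e₈, e₁₂}.

{e₁, e₈, e₁₂}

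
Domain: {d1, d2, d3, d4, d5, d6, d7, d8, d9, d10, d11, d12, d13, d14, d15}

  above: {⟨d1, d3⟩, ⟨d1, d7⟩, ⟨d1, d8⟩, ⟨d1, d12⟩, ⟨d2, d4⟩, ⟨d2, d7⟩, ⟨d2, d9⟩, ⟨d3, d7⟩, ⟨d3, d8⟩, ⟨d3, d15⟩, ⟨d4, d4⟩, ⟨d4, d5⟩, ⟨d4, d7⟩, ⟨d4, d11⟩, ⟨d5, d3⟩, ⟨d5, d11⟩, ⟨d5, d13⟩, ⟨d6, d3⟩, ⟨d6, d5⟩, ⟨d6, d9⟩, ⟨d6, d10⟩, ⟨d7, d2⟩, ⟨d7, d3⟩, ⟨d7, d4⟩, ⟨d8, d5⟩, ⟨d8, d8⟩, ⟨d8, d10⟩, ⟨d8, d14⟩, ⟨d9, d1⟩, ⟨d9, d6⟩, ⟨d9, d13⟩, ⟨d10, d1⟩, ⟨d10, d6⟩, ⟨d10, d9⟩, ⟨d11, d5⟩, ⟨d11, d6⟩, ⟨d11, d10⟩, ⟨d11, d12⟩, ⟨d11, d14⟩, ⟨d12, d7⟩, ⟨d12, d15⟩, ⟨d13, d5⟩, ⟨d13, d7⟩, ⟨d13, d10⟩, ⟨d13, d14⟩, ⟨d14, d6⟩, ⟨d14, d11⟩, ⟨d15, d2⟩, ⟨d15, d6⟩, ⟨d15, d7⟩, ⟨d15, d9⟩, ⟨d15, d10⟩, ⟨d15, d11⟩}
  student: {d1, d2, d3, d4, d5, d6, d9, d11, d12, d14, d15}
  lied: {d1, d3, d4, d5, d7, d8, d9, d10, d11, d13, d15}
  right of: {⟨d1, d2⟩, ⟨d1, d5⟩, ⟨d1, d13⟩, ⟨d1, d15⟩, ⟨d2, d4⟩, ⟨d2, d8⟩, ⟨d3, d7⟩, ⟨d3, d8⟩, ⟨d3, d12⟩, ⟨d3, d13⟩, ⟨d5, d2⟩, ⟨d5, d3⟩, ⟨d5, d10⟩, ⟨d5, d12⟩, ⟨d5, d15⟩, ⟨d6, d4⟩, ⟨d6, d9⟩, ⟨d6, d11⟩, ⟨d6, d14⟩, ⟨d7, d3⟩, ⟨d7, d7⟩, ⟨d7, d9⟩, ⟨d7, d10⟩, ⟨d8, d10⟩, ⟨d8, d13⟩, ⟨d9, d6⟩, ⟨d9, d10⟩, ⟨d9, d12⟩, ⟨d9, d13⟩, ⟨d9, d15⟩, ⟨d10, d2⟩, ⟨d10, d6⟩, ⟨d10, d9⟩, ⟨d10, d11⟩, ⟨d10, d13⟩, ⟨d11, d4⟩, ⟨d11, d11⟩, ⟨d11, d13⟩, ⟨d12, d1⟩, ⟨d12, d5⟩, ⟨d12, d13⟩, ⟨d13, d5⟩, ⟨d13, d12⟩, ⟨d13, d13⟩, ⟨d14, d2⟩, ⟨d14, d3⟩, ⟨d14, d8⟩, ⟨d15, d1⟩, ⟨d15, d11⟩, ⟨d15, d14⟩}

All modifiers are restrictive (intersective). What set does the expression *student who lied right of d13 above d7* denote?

⟦who lied⟧ = ⟦lied⟧ = {d1, d3, d4, d5, d7, d8, d9, d10, d11, d13, d15}
⟦right of d13⟧ = {x : ⟨x, d13⟩ ∈ ⟦right of⟧} = {d1, d3, d8, d9, d10, d11, d12, d13}
⟦above d7⟧ = {x : ⟨x, d7⟩ ∈ ⟦above⟧} = {d1, d2, d3, d4, d12, d13, d15}
⟦student⟧ = {d1, d2, d3, d4, d5, d6, d9, d11, d12, d14, d15}
… ∩ ⟦who lied⟧ = {d1, d2, d3, d4, d5, d6, d9, d11, d12, d14, d15} ∩ {d1, d3, d4, d5, d7, d8, d9, d10, d11, d13, d15} = {d1, d3, d4, d5, d9, d11, d15}
… ∩ ⟦right of d13⟧ = {d1, d3, d4, d5, d9, d11, d15} ∩ {d1, d3, d8, d9, d10, d11, d12, d13} = {d1, d3, d9, d11}
… ∩ ⟦above d7⟧ = {d1, d3, d9, d11} ∩ {d1, d2, d3, d4, d12, d13, d15} = {d1, d3}
So ⟦student who lied right of d13 above d7⟧ = {d1, d3}.

{d1, d3}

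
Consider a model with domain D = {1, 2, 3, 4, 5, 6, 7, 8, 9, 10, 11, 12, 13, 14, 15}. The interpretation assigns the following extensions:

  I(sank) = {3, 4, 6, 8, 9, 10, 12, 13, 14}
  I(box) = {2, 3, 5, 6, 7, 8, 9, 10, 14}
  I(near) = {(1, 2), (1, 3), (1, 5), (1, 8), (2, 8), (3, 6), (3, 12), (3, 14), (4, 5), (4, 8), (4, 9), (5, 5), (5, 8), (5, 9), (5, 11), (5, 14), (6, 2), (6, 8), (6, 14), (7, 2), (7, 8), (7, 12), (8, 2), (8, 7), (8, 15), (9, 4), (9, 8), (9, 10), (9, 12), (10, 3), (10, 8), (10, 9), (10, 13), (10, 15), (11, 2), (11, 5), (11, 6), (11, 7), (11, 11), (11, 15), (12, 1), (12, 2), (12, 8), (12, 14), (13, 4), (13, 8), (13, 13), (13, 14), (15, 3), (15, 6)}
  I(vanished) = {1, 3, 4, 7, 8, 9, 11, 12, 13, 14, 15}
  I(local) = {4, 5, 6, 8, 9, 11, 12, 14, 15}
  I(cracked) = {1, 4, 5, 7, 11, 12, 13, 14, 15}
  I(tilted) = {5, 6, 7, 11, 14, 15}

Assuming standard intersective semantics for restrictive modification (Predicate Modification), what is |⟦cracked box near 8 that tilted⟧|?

2

⟦near 8⟧ = {x : ⟨x, 8⟩ ∈ ⟦near⟧} = {1, 2, 4, 5, 6, 7, 9, 10, 12, 13}
⟦that tilted⟧ = ⟦tilted⟧ = {5, 6, 7, 11, 14, 15}
⟦box⟧ = {2, 3, 5, 6, 7, 8, 9, 10, 14}
… ∩ ⟦near 8⟧ = {2, 3, 5, 6, 7, 8, 9, 10, 14} ∩ {1, 2, 4, 5, 6, 7, 9, 10, 12, 13} = {2, 5, 6, 7, 9, 10}
… ∩ ⟦that tilted⟧ = {2, 5, 6, 7, 9, 10} ∩ {5, 6, 7, 11, 14, 15} = {5, 6, 7}
… ∩ ⟦cracked⟧ = {5, 6, 7} ∩ {1, 4, 5, 7, 11, 12, 13, 14, 15} = {5, 7}
⟦cracked box near 8 that tilted⟧ = {5, 7}, so the cardinality is 2.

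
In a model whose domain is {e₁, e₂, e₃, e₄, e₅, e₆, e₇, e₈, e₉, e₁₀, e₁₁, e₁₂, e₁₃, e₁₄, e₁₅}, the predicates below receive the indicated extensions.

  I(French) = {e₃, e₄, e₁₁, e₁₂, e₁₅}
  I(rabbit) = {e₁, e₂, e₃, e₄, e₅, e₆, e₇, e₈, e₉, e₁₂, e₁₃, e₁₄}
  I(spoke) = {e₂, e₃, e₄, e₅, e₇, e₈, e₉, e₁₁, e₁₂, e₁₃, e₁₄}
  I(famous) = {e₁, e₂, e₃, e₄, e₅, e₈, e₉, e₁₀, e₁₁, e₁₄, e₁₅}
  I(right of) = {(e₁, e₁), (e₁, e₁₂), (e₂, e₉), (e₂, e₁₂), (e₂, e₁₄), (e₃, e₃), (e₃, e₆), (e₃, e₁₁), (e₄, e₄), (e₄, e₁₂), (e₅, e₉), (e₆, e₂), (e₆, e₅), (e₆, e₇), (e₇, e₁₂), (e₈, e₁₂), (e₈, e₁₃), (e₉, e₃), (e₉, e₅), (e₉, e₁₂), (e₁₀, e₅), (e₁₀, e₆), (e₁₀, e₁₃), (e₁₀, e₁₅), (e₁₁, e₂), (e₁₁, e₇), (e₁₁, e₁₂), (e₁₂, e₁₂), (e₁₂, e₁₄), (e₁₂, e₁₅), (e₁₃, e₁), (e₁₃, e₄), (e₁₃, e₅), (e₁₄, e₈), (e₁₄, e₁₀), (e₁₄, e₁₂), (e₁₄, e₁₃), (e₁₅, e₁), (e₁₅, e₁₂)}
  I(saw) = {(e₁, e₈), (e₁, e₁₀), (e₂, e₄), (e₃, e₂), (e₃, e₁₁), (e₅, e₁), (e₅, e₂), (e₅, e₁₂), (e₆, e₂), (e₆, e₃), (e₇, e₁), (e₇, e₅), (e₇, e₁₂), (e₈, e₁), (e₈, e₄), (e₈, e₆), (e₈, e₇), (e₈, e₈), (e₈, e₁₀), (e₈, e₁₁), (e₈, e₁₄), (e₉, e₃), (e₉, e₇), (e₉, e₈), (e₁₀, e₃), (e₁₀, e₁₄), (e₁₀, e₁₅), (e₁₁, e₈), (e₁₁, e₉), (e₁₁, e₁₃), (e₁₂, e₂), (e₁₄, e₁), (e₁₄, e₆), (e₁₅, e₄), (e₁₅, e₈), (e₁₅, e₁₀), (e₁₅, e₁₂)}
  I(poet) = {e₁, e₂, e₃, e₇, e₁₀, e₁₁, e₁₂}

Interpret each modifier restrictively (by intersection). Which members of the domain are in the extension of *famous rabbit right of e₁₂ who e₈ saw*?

⟦right of e₁₂⟧ = {x : ⟨x, e₁₂⟩ ∈ ⟦right of⟧} = {e₁, e₂, e₄, e₇, e₈, e₉, e₁₁, e₁₂, e₁₄, e₁₅}
⟦who e₈ saw⟧ = {x : ⟨e₈, x⟩ ∈ ⟦saw⟧} = {e₁, e₄, e₆, e₇, e₈, e₁₀, e₁₁, e₁₄}
⟦rabbit⟧ = {e₁, e₂, e₃, e₄, e₅, e₆, e₇, e₈, e₉, e₁₂, e₁₃, e₁₄}
… ∩ ⟦right of e₁₂⟧ = {e₁, e₂, e₃, e₄, e₅, e₆, e₇, e₈, e₉, e₁₂, e₁₃, e₁₄} ∩ {e₁, e₂, e₄, e₇, e₈, e₉, e₁₁, e₁₂, e₁₄, e₁₅} = {e₁, e₂, e₄, e₇, e₈, e₉, e₁₂, e₁₄}
… ∩ ⟦who e₈ saw⟧ = {e₁, e₂, e₄, e₇, e₈, e₉, e₁₂, e₁₄} ∩ {e₁, e₄, e₆, e₇, e₈, e₁₀, e₁₁, e₁₄} = {e₁, e₄, e₇, e₈, e₁₄}
… ∩ ⟦famous⟧ = {e₁, e₄, e₇, e₈, e₁₄} ∩ {e₁, e₂, e₃, e₄, e₅, e₈, e₉, e₁₀, e₁₁, e₁₄, e₁₅} = {e₁, e₄, e₈, e₁₄}
So ⟦famous rabbit right of e₁₂ who e₈ saw⟧ = {e₁, e₄, e₈, e₁₄}.

{e₁, e₄, e₈, e₁₄}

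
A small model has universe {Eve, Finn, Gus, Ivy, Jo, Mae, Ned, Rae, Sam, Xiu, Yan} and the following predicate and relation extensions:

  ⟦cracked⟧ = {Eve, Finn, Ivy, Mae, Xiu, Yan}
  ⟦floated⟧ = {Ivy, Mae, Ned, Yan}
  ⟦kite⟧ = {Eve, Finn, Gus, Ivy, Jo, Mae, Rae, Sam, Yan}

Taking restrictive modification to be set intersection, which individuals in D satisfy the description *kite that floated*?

⟦that floated⟧ = ⟦floated⟧ = {Ivy, Mae, Ned, Yan}
⟦kite⟧ = {Eve, Finn, Gus, Ivy, Jo, Mae, Rae, Sam, Yan}
… ∩ ⟦that floated⟧ = {Eve, Finn, Gus, Ivy, Jo, Mae, Rae, Sam, Yan} ∩ {Ivy, Mae, Ned, Yan} = {Ivy, Mae, Yan}
So ⟦kite that floated⟧ = {Ivy, Mae, Yan}.

{Ivy, Mae, Yan}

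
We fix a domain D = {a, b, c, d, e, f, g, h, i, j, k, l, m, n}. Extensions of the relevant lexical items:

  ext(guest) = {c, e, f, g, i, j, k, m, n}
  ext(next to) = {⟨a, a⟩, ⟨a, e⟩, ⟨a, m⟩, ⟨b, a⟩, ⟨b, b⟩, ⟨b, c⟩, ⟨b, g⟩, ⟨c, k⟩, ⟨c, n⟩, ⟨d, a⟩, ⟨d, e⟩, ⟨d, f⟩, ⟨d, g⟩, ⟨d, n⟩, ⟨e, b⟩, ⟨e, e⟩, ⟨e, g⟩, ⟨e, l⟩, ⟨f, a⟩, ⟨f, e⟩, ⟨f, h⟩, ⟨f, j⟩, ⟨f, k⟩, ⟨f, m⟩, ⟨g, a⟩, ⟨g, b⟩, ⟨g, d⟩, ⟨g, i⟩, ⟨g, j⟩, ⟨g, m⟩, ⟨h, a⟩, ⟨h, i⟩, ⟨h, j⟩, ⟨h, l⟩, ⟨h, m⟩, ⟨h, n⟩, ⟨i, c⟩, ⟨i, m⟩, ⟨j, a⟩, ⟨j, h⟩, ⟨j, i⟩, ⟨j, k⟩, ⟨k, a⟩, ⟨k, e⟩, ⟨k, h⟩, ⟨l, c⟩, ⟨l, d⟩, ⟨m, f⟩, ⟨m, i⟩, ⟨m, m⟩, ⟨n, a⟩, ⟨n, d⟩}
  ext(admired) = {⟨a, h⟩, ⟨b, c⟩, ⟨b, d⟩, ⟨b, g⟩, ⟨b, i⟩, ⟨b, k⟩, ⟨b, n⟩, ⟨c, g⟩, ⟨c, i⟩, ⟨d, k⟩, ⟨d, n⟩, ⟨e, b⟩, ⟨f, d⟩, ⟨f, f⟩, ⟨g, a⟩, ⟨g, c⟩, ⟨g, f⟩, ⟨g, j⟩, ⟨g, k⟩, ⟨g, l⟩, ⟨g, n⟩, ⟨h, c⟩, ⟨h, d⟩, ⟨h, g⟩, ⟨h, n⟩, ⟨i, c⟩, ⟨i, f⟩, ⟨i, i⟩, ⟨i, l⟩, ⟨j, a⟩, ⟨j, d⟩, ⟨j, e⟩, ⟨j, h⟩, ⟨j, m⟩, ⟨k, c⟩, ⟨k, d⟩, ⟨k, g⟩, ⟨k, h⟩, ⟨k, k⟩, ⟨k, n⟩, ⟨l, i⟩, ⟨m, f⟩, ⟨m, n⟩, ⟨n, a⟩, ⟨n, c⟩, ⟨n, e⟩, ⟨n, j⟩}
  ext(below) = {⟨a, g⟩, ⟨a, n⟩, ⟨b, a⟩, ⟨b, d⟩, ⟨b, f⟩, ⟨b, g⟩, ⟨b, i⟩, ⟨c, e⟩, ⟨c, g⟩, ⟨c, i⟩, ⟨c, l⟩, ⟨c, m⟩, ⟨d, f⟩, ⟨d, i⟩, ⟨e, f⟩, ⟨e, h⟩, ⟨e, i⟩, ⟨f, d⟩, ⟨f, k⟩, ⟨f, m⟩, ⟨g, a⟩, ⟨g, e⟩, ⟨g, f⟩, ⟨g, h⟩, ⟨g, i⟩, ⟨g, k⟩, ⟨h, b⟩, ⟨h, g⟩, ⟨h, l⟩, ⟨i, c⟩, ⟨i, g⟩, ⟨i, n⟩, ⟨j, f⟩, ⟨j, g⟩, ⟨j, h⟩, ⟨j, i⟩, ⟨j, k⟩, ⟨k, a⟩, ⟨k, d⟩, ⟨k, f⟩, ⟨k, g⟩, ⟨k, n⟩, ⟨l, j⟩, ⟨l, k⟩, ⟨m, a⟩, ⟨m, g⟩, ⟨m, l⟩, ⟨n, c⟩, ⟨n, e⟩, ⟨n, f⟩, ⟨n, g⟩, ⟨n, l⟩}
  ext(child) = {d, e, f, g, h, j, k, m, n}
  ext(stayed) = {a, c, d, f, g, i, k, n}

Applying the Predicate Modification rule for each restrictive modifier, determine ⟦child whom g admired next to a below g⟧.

{j, k, n}

⟦whom g admired⟧ = {x : ⟨g, x⟩ ∈ ⟦admired⟧} = {a, c, f, j, k, l, n}
⟦next to a⟧ = {x : ⟨x, a⟩ ∈ ⟦next to⟧} = {a, b, d, f, g, h, j, k, n}
⟦below g⟧ = {x : ⟨x, g⟩ ∈ ⟦below⟧} = {a, b, c, h, i, j, k, m, n}
⟦child⟧ = {d, e, f, g, h, j, k, m, n}
… ∩ ⟦whom g admired⟧ = {d, e, f, g, h, j, k, m, n} ∩ {a, c, f, j, k, l, n} = {f, j, k, n}
… ∩ ⟦next to a⟧ = {f, j, k, n} ∩ {a, b, d, f, g, h, j, k, n} = {f, j, k, n}
… ∩ ⟦below g⟧ = {f, j, k, n} ∩ {a, b, c, h, i, j, k, m, n} = {j, k, n}
So ⟦child whom g admired next to a below g⟧ = {j, k, n}.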